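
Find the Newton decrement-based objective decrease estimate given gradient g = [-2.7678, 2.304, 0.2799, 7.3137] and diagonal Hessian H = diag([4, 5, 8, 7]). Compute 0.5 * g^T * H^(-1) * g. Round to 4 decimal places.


Step 1: H is diagonal, so H^(-1) * g = [-0.692, 0.4608, 0.035, 1.0448].
Step 2: g^T H^(-1) g = sum_i g_i^2 / H_ii
  = (-2.7678)^2/4 + (2.304)^2/5 + (0.2799)^2/8 + (7.3137)^2/7
  = 1.9152 + 1.0617 + 0.0098 + 7.6415 = 10.6281
Step 3: Objective decrease = 0.5 * g^T H^(-1) g = 5.3141


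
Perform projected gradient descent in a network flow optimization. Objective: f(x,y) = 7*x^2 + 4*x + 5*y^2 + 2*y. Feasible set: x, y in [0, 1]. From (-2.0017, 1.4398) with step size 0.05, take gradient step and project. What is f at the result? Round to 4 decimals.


Step 1: Compute gradient at (-2.0017, 1.4398).
grad_x = 2*7*-2.0017 + 4 = -24.0238
grad_y = 2*5*1.4398 + 2 = 16.398
Step 2: Gradient step.
x_raw = -2.0017 - 0.05*-24.0238 = -0.8005
y_raw = 1.4398 - 0.05*16.398 = 0.6199
Step 3: Project onto [0, 1].
x_proj = clip(-0.8005) = 0.0
y_proj = clip(0.6199) = 0.6199
Step 4: Evaluate f.
f(0.0, 0.6199) = 3.1612


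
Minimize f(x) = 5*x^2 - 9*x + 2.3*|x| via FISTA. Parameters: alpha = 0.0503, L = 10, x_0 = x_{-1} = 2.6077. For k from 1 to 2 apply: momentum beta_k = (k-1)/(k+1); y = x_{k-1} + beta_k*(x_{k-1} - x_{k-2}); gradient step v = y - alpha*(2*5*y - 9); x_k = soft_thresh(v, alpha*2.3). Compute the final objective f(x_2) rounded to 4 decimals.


FISTA on f(x) = 5*x^2 - 9*x + 2.3*|x|
L = 10, alpha = 0.0503
Iteration 1: beta = 0.0, y = 2.6077 + 0.0*(2.6077 - 2.6077) = 2.6077
  grad(y) = 17.077, v = y - alpha*grad = 1.7487
  prox(v) = soft_thresh(1.7487, 0.1157) = 1.633
Iteration 2: beta = 0.3333, y = 1.633 + 0.3333*(1.633 - 2.6077) = 1.3081
  grad(y) = 4.0815, v = y - alpha*grad = 1.1029
  prox(v) = soft_thresh(1.1029, 0.1157) = 0.9872
f(x_2) = 5*0.9872^2 - 9*0.9872 + 2.3*|0.9872| = -1.7415


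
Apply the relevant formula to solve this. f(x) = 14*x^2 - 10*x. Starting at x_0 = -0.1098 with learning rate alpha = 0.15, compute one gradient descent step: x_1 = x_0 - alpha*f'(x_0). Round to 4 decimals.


We compute the gradient at x_0 and apply the update.
f'(x) = 28*x - 10
f'(-0.1098) = 28*-0.1098 - 10 = -13.0744
x_1 = -0.1098 - 0.15*-13.0744 = 1.8514


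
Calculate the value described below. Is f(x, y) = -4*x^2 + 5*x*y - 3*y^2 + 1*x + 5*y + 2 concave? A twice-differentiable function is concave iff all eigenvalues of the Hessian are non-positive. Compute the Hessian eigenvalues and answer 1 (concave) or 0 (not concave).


The Hessian of f(x,y) = -4*x^2 + 5*x*y - 3*y^2 + 1*x + 5*y + 2 is:
H = [[-8, 5], [5, -6]]
Trace = -8 - 6 = -14
Determinant = -8*-6 - (5)^2 = 23
Discriminant = (-14)^2 - 4*23 = 104.0
Eigenvalues: lambda_1 = -12.099, lambda_2 = -1.901
The function is concave.

1


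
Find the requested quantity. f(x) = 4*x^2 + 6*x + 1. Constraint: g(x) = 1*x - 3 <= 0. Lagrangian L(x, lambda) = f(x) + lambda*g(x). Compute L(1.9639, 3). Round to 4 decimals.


Step 1: Evaluate f(x).
f(1.9639) = 4*1.9639^2 + 6*1.9639 + 1 = 28.211
Step 2: Evaluate g(x).
g(1.9639) = 1*1.9639 - 3 = -1.0361
Step 3: Compute Lagrangian.
L = 28.211 + 3*-1.0361 = 25.1027


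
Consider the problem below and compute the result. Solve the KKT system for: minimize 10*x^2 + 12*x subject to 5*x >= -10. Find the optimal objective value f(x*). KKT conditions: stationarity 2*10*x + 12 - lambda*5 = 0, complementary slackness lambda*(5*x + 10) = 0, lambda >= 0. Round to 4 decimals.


Step 1: Try lambda = 0 (constraint inactive).
Stationarity: 2*10*x + 12 = 0
x* = -12/(2*10) = -0.6
Check constraint: 5*-0.6 = -3.0 >= -10 -- satisfied.
Step 2: Compute optimal value.
f(x*) = 10*(-0.6)^2 + 12*(-0.6) = -3.6


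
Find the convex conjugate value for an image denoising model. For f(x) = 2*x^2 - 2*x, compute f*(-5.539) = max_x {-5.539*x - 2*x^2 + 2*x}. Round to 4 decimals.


f*(y) = sup_x {y*x - a*x^2 - b*x} = sup_x {(y-b)*x - a*x^2}
FOC: (y - b) - 2a*x = 0 => x* = (y - b)/(2a)
x* = (-5.539 + 2)/(2*2) = -0.8848
f*(-5.539) = (y-b)^2/(4a) = (-5.539 + 2)^2/(4*2)
= 12.5245/8 = 1.5656


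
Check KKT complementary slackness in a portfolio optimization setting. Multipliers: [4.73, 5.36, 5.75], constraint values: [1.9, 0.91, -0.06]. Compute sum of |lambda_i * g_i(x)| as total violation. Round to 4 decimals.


KKT complementary slackness check:
lambda_1 * g_1 = 4.73 * 1.9 = 8.987
lambda_2 * g_2 = 5.36 * 0.91 = 4.8776
lambda_3 * g_3 = 5.75 * -0.06 = -0.345
Total violation = 8.987 + 4.8776 + 0.345 = 14.2096


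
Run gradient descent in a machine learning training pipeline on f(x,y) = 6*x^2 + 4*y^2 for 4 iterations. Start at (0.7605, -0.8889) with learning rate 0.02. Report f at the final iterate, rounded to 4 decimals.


Gradient descent on f(x,y) = 6*x^2 + 4*y^2.
Starting point: (0.7605, -0.8889), alpha = 0.02
Step 1: grad_x = 2*6*0.7605 = 9.126, grad_y = 2*4*-0.8889 = -7.1112
  x_1 = 0.7605 - 0.02*9.126 = 0.578
  y_1 = -0.8889 - 0.02*-7.1112 = -0.7467
Step 2: grad_x = 2*6*0.578 = 6.9358, grad_y = 2*4*-0.7467 = -5.9734
  x_2 = 0.578 - 0.02*6.9358 = 0.4393
  y_2 = -0.7467 - 0.02*-5.9734 = -0.6272
Step 3: grad_x = 2*6*0.4393 = 5.2712, grad_y = 2*4*-0.6272 = -5.0177
  x_3 = 0.4393 - 0.02*5.2712 = 0.3338
  y_3 = -0.6272 - 0.02*-5.0177 = -0.5269
Step 4: grad_x = 2*6*0.3338 = 4.0061, grad_y = 2*4*-0.5269 = -4.2148
  x_4 = 0.3338 - 0.02*4.0061 = 0.2537
  y_4 = -0.5269 - 0.02*-4.2148 = -0.4426
f(0.2537, -0.4426) = 6*0.2537^2 + 4*(-0.4426)^2 = 1.1697


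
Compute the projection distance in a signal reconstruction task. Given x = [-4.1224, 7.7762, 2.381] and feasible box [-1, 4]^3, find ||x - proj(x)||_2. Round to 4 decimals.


Project each component onto [-1, 4].
clip(-4.1224) = -1.0, clip(7.7762) = 4.0, clip(2.381) = 2.381
Projection = [-1.0, 4.0, 2.381]
Squared diffs: [9.7494, 14.2597, 0.0]
Distance = sqrt(24.0091) = 4.8999


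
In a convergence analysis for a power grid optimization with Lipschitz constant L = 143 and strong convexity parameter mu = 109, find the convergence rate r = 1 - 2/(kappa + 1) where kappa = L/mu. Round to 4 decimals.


Step 1: Compute the condition number.
kappa = L/mu = 143/109 = 1.3119
Step 2: Compute the convergence rate.
r = 1 - 2/(kappa + 1) = 1 - 2*mu/(L + mu) = (L - mu)/(L + mu) = 34/252 = 0.1349


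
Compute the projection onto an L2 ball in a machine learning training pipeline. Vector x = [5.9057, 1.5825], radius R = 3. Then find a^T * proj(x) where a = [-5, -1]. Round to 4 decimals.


Step 1: Compute ||x|| (intermediates to 6 decimals).
||x|| = sqrt(5.9057^2 + 1.5825^2) = 6.114049
Step 2: Project.
Since ||x|| > R, scale = R/||x|| = 3/6.114049 = 0.490673, proj(x) = scale * x
proj(x) = [2.897768, 0.77649]
Step 3: Dot product.
a^T * proj(x) = -5*2.897768 - 1*0.77649 = -15.2653


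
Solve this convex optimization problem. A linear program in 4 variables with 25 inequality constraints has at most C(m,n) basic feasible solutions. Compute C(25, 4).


Each vertex corresponds to some choice of n active constraints out of m, so the number of vertices is at most C(m, n) = m! / (n!(m-n)!).
m = 25, n = 4
Numerator: 25 * 24 * 23 * 22
Denominator: 4! = 24
C(25, 4) = 12650


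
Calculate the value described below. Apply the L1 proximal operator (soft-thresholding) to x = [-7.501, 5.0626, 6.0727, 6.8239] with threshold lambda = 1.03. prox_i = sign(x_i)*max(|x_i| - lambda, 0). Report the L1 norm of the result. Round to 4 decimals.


Soft-thresholding with lambda = 1.03:
prox(-7.501) = sign(-7.501)*max(|-7.501| - 1.03, 0) = -6.471
prox(5.0626) = sign(5.0626)*max(|5.0626| - 1.03, 0) = 4.0326
prox(6.0727) = sign(6.0727)*max(|6.0727| - 1.03, 0) = 5.0427
prox(6.8239) = sign(6.8239)*max(|6.8239| - 1.03, 0) = 5.7939
prox(x) = [-6.471, 4.0326, 5.0427, 5.7939]
||prox(x)||_1 = 6.471 + 4.0326 + 5.0427 + 5.7939 = 21.3402


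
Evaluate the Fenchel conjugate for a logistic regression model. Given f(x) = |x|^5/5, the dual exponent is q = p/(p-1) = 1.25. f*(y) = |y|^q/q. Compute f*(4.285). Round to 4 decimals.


The conjugate exponent q satisfies 1/p + 1/q = 1.
p = 5, so q = 5/(5 - 1) = 1.25
|y|^q = 4.285^1.25 = 6.1651
f*(4.285) = 6.1651 / 1.25 = 4.9321


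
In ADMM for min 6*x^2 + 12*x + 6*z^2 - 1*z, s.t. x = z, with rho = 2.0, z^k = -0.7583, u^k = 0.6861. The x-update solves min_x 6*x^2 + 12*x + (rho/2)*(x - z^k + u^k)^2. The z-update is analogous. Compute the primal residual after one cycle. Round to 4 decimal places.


ADMM iteration with rho = 2.0, z^k = -0.7583, u^k = 0.6861
Step 1: x-update.
Minimize 6*x^2 + 12*x + (2.0/2)*(x + 0.7583 + 0.6861)^2
FOC: (2*6 + 2.0)*x = -12 + 2.0*(-0.7583 - 0.6861)
x^{k+1} = -1.0635
Step 2: z-update.
Minimize 6*z^2 - 1*z + (2.0/2)*(-1.0635 - z + 0.6861)^2
FOC: (2*6 + 2.0)*z = 1 + 2.0*(-1.0635 + 0.6861)
z^{k+1} = 0.0175
Step 3: u-update.
u^{k+1} = 0.6861 - 1.0635 - 0.0175 = -0.3949
Step 4: Primal residual = |-1.0635 - 0.0175| = 1.081


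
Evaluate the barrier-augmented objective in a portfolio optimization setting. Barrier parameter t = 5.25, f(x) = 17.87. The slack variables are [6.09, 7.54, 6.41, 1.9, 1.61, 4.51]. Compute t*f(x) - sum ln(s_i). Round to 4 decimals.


Step 1: Compute log-barrier.
ln values: [1.8066, 2.0202, 1.8579, 0.6419, 0.4762, 1.5063]
phi = -(1.8066 + 2.0202 + 1.8579 + 0.6419 + 0.4762 + 1.5063) = -8.3091
Step 2: Compute augmented objective.
t*f(x) = 5.25*17.87 = 93.8175
Total = 93.8175 - 8.3091 = 85.5084


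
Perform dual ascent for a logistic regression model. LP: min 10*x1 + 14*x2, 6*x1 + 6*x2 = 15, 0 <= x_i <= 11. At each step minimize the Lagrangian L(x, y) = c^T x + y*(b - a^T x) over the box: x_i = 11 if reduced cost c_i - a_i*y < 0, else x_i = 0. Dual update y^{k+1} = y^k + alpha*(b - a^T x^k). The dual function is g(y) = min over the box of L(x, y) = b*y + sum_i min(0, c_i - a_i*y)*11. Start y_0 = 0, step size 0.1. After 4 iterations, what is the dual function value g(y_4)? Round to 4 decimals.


Dual ascent for LP: min 10*x1 + 14*x2, 6*x1 + 6*x2 = 15, 0 <= x_i <= 11
Step 1: y^k = 0.0, reduced costs: (10.0, 14.0)
  x^k = (0.0, 0.0), subgradient = b - a^T x = 15.0
  y^{k+1} = 0.0 + 0.1*15.0 = 1.5
Step 2: y^k = 1.5, reduced costs: (1.0, 5.0)
  x^k = (0.0, 0.0), subgradient = b - a^T x = 15.0
  y^{k+1} = 1.5 + 0.1*15.0 = 3.0
Step 3: y^k = 3.0, reduced costs: (-8.0, -4.0)
  x^k = (11.0, 11.0), subgradient = b - a^T x = -117.0
  y^{k+1} = 3.0 + 0.1*-117.0 = -8.7
Step 4: y^k = -8.7, reduced costs: (62.2, 66.2)
  x^k = (0.0, 0.0), subgradient = b - a^T x = 15.0
  y^{k+1} = -8.7 + 0.1*15.0 = -7.2
Dual objective at y_4 = -7.2: reduced costs (53.2, 57.2), box minimizer x = (0.0, 0.0)
g(y_4) = b*y + (c1 - a1*y)*x1 + (c2 - a2*y)*x2 = 15*(-7.2) + 53.2*0.0 + 57.2*0.0 = -108.0 + 0.0 + 0.0 = -108.0


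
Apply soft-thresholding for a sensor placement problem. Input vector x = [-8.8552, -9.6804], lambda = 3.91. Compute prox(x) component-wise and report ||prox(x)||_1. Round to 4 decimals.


Soft-thresholding with lambda = 3.91:
prox(-8.8552) = sign(-8.8552)*max(|-8.8552| - 3.91, 0) = -4.9452
prox(-9.6804) = sign(-9.6804)*max(|-9.6804| - 3.91, 0) = -5.7704
prox(x) = [-4.9452, -5.7704]
||prox(x)||_1 = 4.9452 + 5.7704 = 10.7156


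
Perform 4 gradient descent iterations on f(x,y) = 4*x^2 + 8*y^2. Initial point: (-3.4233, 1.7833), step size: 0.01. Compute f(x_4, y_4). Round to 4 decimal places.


Gradient descent on f(x,y) = 4*x^2 + 8*y^2.
Starting point: (-3.4233, 1.7833), alpha = 0.01
Step 1: grad_x = 2*4*-3.4233 = -27.3864, grad_y = 2*8*1.7833 = 28.5328
  x_1 = -3.4233 - 0.01*-27.3864 = -3.1494
  y_1 = 1.7833 - 0.01*28.5328 = 1.498
Step 2: grad_x = 2*4*-3.1494 = -25.1955, grad_y = 2*8*1.498 = 23.9676
  x_2 = -3.1494 - 0.01*-25.1955 = -2.8975
  y_2 = 1.498 - 0.01*23.9676 = 1.2583
Step 3: grad_x = 2*4*-2.8975 = -23.1798, grad_y = 2*8*1.2583 = 20.1327
  x_3 = -2.8975 - 0.01*-23.1798 = -2.6657
  y_3 = 1.2583 - 0.01*20.1327 = 1.057
Step 4: grad_x = 2*4*-2.6657 = -21.3255, grad_y = 2*8*1.057 = 16.9115
  x_4 = -2.6657 - 0.01*-21.3255 = -2.4524
  y_4 = 1.057 - 0.01*16.9115 = 0.8879
f(-2.4524, 0.8879) = 4*(-2.4524)^2 + 8*0.8879^2 = 30.3639


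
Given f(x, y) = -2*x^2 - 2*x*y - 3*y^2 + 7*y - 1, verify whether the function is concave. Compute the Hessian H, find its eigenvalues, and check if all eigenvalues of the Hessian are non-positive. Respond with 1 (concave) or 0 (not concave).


The Hessian of f(x,y) = -2*x^2 - 2*x*y - 3*y^2 + 7*y - 1 is:
H = [[-4, -2], [-2, -6]]
Trace = -4 - 6 = -10
Determinant = -4*-6 - (-2)^2 = 20
Discriminant = (-10)^2 - 4*20 = 20.0
Eigenvalues: lambda_1 = -7.2361, lambda_2 = -2.7639
The function is concave.

1


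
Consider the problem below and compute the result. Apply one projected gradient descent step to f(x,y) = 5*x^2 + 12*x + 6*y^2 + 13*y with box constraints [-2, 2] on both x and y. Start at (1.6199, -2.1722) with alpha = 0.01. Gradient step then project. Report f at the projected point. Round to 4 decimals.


Step 1: Compute gradient at (1.6199, -2.1722).
grad_x = 2*5*1.6199 + 12 = 28.199
grad_y = 2*6*-2.1722 + 13 = -13.0664
Step 2: Gradient step.
x_raw = 1.6199 - 0.01*28.199 = 1.3379
y_raw = -2.1722 - 0.01*-13.0664 = -2.0415
Step 3: Project onto [-2, 2].
x_proj = clip(1.3379) = 1.3379
y_proj = clip(-2.0415) = -2.0
Step 4: Evaluate f.
f(1.3379, -2.0) = 23.0049


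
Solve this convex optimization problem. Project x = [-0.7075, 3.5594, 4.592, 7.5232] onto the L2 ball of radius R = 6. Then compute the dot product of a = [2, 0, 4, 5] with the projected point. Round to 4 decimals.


Step 1: Compute ||x|| (intermediates to 6 decimals).
||x|| = sqrt((-0.7075)^2 + 3.5594^2 + 4.592^2 + 7.5232^2) = 9.531783
Step 2: Project.
Since ||x|| > R, scale = R/||x|| = 6/9.531783 = 0.629473, proj(x) = scale * x
proj(x) = [-0.445352, 2.240546, 2.89054, 4.735651]
Step 3: Dot product.
a^T * proj(x) = 2*(-0.445352) + 0*2.240546 + 4*2.89054 + 5*4.735651 = 34.3497


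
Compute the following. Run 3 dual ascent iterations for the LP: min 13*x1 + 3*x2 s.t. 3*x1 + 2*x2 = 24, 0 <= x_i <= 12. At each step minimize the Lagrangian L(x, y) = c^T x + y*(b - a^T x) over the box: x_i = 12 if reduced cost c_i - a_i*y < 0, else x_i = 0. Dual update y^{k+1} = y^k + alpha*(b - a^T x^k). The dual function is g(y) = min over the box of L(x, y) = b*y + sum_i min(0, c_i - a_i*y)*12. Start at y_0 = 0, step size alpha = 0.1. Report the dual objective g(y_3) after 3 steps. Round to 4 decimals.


Dual ascent for LP: min 13*x1 + 3*x2, 3*x1 + 2*x2 = 24, 0 <= x_i <= 12
Step 1: y^k = 0.0, reduced costs: (13.0, 3.0)
  x^k = (0.0, 0.0), subgradient = b - a^T x = 24.0
  y^{k+1} = 0.0 + 0.1*24.0 = 2.4
Step 2: y^k = 2.4, reduced costs: (5.8, -1.8)
  x^k = (0.0, 12.0), subgradient = b - a^T x = 0.0
  y^{k+1} = 2.4 + 0.1*0.0 = 2.4
Step 3: y^k = 2.4, reduced costs: (5.8, -1.8)
  x^k = (0.0, 12.0), subgradient = b - a^T x = 0.0
  y^{k+1} = 2.4 + 0.1*0.0 = 2.4
Dual objective at y_3 = 2.4: reduced costs (5.8, -1.8), box minimizer x = (0.0, 12.0)
g(y_3) = b*y + (c1 - a1*y)*x1 + (c2 - a2*y)*x2 = 24*2.4 + 5.8*0.0 + (-1.8)*12.0 = 57.6 + 0.0 - 21.6 = 36.0


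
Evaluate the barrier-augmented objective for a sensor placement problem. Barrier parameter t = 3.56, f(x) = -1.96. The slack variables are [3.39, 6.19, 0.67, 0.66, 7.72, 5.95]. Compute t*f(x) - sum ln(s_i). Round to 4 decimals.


Step 1: Compute log-barrier.
ln values: [1.2208, 1.8229, -0.4005, -0.4155, 2.0438, 1.7834]
phi = -(1.2208 + 1.8229 - 0.4005 - 0.4155 + 2.0438 + 1.7834) = -6.055
Step 2: Compute augmented objective.
t*f(x) = 3.56*-1.96 = -6.9776
Total = -6.9776 - 6.055 = -13.0326


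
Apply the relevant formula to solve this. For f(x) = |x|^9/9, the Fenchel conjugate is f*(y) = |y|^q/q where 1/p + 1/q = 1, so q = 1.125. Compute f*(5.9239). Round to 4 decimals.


The conjugate exponent q satisfies 1/p + 1/q = 1.
p = 9, so q = 9/(9 - 1) = 1.125
|y|^q = 5.9239^1.125 = 7.3992
f*(5.9239) = 7.3992 / 1.125 = 6.5771


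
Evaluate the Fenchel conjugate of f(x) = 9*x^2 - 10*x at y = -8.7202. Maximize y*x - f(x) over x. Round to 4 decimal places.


f*(y) = sup_x {y*x - a*x^2 - b*x} = sup_x {(y-b)*x - a*x^2}
FOC: (y - b) - 2a*x = 0 => x* = (y - b)/(2a)
x* = (-8.7202 + 10)/(2*9) = 0.0711
f*(-8.7202) = (y-b)^2/(4a) = (-8.7202 + 10)^2/(4*9)
= 1.6379/36 = 0.0455


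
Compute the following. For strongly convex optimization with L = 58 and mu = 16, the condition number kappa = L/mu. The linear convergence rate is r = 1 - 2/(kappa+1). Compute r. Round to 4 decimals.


Step 1: Compute the condition number.
kappa = L/mu = 58/16 = 3.625
Step 2: Compute the convergence rate.
r = 1 - 2/(kappa + 1) = 1 - 2*mu/(L + mu) = (L - mu)/(L + mu) = 42/74 = 0.5676


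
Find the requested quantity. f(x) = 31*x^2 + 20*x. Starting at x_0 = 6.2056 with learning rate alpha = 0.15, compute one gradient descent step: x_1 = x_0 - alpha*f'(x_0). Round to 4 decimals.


We compute the gradient at x_0 and apply the update.
f'(x) = 62*x + 20
f'(6.2056) = 62*6.2056 + 20 = 404.7472
x_1 = 6.2056 - 0.15*404.7472 = -54.5065


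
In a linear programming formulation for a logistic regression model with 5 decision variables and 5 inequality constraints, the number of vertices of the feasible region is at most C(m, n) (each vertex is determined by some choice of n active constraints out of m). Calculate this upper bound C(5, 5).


Each vertex corresponds to some choice of n active constraints out of m, so the number of vertices is at most C(m, n) = m! / (n!(m-n)!).
m = 5, n = 5
Numerator: 5 * 4 * 3 * 2 * 1
Denominator: 5! = 120
C(5, 5) = 1


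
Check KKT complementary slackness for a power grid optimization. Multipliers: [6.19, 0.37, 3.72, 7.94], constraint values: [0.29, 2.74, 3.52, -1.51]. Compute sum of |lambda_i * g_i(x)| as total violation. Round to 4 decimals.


KKT complementary slackness check:
lambda_1 * g_1 = 6.19 * 0.29 = 1.7951
lambda_2 * g_2 = 0.37 * 2.74 = 1.0138
lambda_3 * g_3 = 3.72 * 3.52 = 13.0944
lambda_4 * g_4 = 7.94 * -1.51 = -11.9894
Total violation = 1.7951 + 1.0138 + 13.0944 + 11.9894 = 27.8927


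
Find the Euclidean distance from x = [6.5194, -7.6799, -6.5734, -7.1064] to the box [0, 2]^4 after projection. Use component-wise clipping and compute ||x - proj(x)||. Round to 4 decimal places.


Project each component onto [0, 2].
clip(6.5194) = 2.0, clip(-7.6799) = 0.0, clip(-6.5734) = 0.0, clip(-7.1064) = 0.0
Projection = [2.0, 0.0, 0.0, 0.0]
Squared diffs: [20.425, 58.9809, 43.2096, 50.5009]
Distance = sqrt(173.1164) = 13.1574


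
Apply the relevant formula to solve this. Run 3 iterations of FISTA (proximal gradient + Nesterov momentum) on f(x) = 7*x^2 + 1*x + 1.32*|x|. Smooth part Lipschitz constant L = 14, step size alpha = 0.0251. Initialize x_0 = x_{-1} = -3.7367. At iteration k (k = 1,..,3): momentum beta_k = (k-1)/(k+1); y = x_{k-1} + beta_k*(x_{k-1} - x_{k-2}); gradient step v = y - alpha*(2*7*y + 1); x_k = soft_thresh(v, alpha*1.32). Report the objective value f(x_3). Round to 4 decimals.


FISTA on f(x) = 7*x^2 + 1*x + 1.32*|x|
L = 14, alpha = 0.0251
Iteration 1: beta = 0.0, y = -3.7367 + 0.0*(-3.7367 + 3.7367) = -3.7367
  grad(y) = -51.3138, v = y - alpha*grad = -2.4487
  prox(v) = soft_thresh(-2.4487, 0.0331) = -2.4156
Iteration 2: beta = 0.3333, y = -2.4156 + 0.3333*(-2.4156 + 3.7367) = -1.9752
  grad(y) = -26.6531, v = y - alpha*grad = -1.3062
  prox(v) = soft_thresh(-1.3062, 0.0331) = -1.2731
Iteration 3: beta = 0.5, y = -1.2731 + 0.5*(-1.2731 + 2.4156) = -0.7018
  grad(y) = -8.8259, v = y - alpha*grad = -0.4803
  prox(v) = soft_thresh(-0.4803, 0.0331) = -0.4472
f(x_3) = 7*(-0.4472)^2 + 1*(-0.4472) + 1.32*|-0.4472| = 1.5429


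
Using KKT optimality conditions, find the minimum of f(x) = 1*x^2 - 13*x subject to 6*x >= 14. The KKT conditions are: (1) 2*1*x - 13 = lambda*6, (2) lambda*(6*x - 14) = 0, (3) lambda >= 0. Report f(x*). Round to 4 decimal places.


Step 1: Try lambda = 0 (constraint inactive).
Stationarity: 2*1*x - 13 = 0
x* = 13/(2*1) = 6.5
Check constraint: 6*6.5 = 39.0 >= 14 -- satisfied.
Step 2: Compute optimal value.
f(x*) = 1*6.5^2 - 13*6.5 = -42.25


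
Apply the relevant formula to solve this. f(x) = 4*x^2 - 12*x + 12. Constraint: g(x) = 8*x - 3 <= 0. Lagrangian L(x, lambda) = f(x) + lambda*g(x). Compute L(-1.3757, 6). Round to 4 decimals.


Step 1: Evaluate f(x).
f(-1.3757) = 4*(-1.3757)^2 - 12*(-1.3757) + 12 = 36.0786
Step 2: Evaluate g(x).
g(-1.3757) = 8*-1.3757 - 3 = -14.0056
Step 3: Compute Lagrangian.
L = 36.0786 + 6*-14.0056 = -47.955


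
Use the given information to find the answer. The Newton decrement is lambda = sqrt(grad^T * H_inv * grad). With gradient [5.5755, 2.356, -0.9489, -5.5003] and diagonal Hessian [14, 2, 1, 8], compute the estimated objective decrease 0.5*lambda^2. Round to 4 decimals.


Step 1: H is diagonal, so H^(-1) * g = [0.3983, 1.178, -0.9489, -0.6875].
Step 2: g^T H^(-1) g = sum_i g_i^2 / H_ii
  = (5.5755)^2/14 + (2.356)^2/2 + (-0.9489)^2/1 + (-5.5003)^2/8
  = 2.2204 + 2.7754 + 0.9004 + 3.7817 = 9.6779
Step 3: Objective decrease = 0.5 * g^T H^(-1) g = 4.8389


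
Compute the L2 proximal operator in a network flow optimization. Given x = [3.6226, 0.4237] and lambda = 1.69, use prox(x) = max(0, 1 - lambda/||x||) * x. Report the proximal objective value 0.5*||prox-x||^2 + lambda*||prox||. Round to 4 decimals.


Step 1: Compute ||x||.
||x|| = 3.6473
Step 2: Compute scaling factor.
scale = max(0, 1 - 1.69/3.6473) = 0.5366
Step 3: prox(x) = [1.944, 0.2274]
||prox(x)|| = 1.9573
Step 4: Proximal objective.
0.5*||prox-x||^2 = 1.4281
lambda*||prox|| = 3.3078
Total = 4.7359


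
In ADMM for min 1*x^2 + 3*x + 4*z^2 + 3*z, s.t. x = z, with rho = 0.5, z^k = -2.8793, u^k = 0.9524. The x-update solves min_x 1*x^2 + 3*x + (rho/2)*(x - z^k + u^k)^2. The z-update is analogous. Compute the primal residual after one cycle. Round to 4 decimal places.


ADMM iteration with rho = 0.5, z^k = -2.8793, u^k = 0.9524
Step 1: x-update.
Minimize 1*x^2 + 3*x + (0.5/2)*(x + 2.8793 + 0.9524)^2
FOC: (2*1 + 0.5)*x = -3 + 0.5*(-2.8793 - 0.9524)
x^{k+1} = -1.9663
Step 2: z-update.
Minimize 4*z^2 + 3*z + (0.5/2)*(-1.9663 - z + 0.9524)^2
FOC: (2*4 + 0.5)*z = -3 + 0.5*(-1.9663 + 0.9524)
z^{k+1} = -0.4126
Step 3: u-update.
u^{k+1} = 0.9524 - 1.9663 + 0.4126 = -0.6014
Step 4: Primal residual = |-1.9663 + 0.4126| = 1.5538


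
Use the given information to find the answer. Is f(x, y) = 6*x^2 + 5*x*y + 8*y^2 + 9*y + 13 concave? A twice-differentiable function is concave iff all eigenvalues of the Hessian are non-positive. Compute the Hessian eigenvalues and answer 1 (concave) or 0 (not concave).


The Hessian of f(x,y) = 6*x^2 + 5*x*y + 8*y^2 + 9*y + 13 is:
H = [[12, 5], [5, 16]]
Trace = 12 + 16 = 28
Determinant = 12*16 - (5)^2 = 167
Discriminant = (28)^2 - 4*167 = 116.0
Eigenvalues: lambda_1 = 8.6148, lambda_2 = 19.3852
The function is not concave.

0


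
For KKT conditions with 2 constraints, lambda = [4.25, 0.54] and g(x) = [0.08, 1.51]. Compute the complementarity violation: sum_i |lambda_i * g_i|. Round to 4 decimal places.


KKT complementary slackness check:
lambda_1 * g_1 = 4.25 * 0.08 = 0.34
lambda_2 * g_2 = 0.54 * 1.51 = 0.8154
Total violation = 0.34 + 0.8154 = 1.1554


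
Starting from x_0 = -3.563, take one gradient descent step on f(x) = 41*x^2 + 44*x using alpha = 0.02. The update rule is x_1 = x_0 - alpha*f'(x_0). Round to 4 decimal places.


We compute the gradient at x_0 and apply the update.
f'(x) = 82*x + 44
f'(-3.563) = 82*-3.563 + 44 = -248.166
x_1 = -3.563 - 0.02*-248.166 = 1.4003


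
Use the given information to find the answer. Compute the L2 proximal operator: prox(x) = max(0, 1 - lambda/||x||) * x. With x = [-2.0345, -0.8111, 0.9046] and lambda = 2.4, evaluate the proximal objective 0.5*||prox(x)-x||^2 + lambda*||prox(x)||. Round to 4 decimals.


Step 1: Compute ||x||.
||x|| = 2.3697
Step 2: Compute scaling factor.
scale = max(0, 1 - 2.4/2.3697) = 0.0
Step 3: prox(x) = [-0.0, -0.0, 0.0]
||prox(x)|| = 0.0
Step 4: Proximal objective.
0.5*||prox-x||^2 = 2.8077
lambda*||prox|| = 0.0
Total = 2.8077


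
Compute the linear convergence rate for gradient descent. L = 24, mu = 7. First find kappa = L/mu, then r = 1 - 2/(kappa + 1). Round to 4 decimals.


Step 1: Compute the condition number.
kappa = L/mu = 24/7 = 3.4286
Step 2: Compute the convergence rate.
r = 1 - 2/(kappa + 1) = 1 - 2*mu/(L + mu) = (L - mu)/(L + mu) = 17/31 = 0.5484


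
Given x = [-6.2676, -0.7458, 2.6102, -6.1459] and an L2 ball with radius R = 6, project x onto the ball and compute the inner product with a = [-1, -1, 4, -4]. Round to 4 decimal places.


Step 1: Compute ||x|| (intermediates to 6 decimals).
||x|| = sqrt((-6.2676)^2 + (-0.7458)^2 + 2.6102^2 + (-6.1459)^2) = 9.188267
Step 2: Project.
Since ||x|| > R, scale = R/||x|| = 6/9.188267 = 0.653007, proj(x) = scale * x
proj(x) = [-4.092787, -0.487013, 1.704479, -4.013316]
Step 3: Dot product.
a^T * proj(x) = -1*(-4.092787) - 1*(-0.487013) + 4*1.704479 - 4*(-4.013316) = 27.451


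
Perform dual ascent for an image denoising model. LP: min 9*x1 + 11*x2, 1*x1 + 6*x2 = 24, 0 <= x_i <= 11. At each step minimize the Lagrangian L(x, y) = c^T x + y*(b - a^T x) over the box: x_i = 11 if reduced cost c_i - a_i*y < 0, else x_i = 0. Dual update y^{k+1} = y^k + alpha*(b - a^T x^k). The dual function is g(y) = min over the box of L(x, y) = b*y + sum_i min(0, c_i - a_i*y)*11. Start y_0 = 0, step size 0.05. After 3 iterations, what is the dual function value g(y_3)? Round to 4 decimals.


Dual ascent for LP: min 9*x1 + 11*x2, 1*x1 + 6*x2 = 24, 0 <= x_i <= 11
Step 1: y^k = 0.0, reduced costs: (9.0, 11.0)
  x^k = (0.0, 0.0), subgradient = b - a^T x = 24.0
  y^{k+1} = 0.0 + 0.05*24.0 = 1.2
Step 2: y^k = 1.2, reduced costs: (7.8, 3.8)
  x^k = (0.0, 0.0), subgradient = b - a^T x = 24.0
  y^{k+1} = 1.2 + 0.05*24.0 = 2.4
Step 3: y^k = 2.4, reduced costs: (6.6, -3.4)
  x^k = (0.0, 11.0), subgradient = b - a^T x = -42.0
  y^{k+1} = 2.4 + 0.05*-42.0 = 0.3
Dual objective at y_3 = 0.3: reduced costs (8.7, 9.2), box minimizer x = (0.0, 0.0)
g(y_3) = b*y + (c1 - a1*y)*x1 + (c2 - a2*y)*x2 = 24*0.3 + 8.7*0.0 + 9.2*0.0 = 7.2 + 0.0 + 0.0 = 7.2


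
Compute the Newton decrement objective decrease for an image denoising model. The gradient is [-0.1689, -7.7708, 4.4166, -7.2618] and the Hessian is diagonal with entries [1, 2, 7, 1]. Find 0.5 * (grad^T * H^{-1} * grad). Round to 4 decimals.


Step 1: H is diagonal, so H^(-1) * g = [-0.1689, -3.8854, 0.6309, -7.2618].
Step 2: g^T H^(-1) g = sum_i g_i^2 / H_ii
  = (-0.1689)^2/1 + (-7.7708)^2/2 + (4.4166)^2/7 + (-7.2618)^2/1
  = 0.0285 + 30.1927 + 2.7866 + 52.7337 = 85.7416
Step 3: Objective decrease = 0.5 * g^T H^(-1) g = 42.8708


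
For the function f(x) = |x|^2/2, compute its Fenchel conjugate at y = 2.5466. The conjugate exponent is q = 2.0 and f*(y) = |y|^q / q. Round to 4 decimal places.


The conjugate exponent q satisfies 1/p + 1/q = 1.
p = 2, so q = 2/(2 - 1) = 2.0
|y|^q = 2.5466^2.0 = 6.4852
f*(2.5466) = 6.4852 / 2.0 = 3.2426


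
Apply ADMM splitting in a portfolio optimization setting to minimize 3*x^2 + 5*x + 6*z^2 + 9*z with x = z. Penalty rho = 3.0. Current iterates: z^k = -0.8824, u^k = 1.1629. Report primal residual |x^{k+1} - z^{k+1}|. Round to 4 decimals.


ADMM iteration with rho = 3.0, z^k = -0.8824, u^k = 1.1629
Step 1: x-update.
Minimize 3*x^2 + 5*x + (3.0/2)*(x + 0.8824 + 1.1629)^2
FOC: (2*3 + 3.0)*x = -5 + 3.0*(-0.8824 - 1.1629)
x^{k+1} = -1.2373
Step 2: z-update.
Minimize 6*z^2 + 9*z + (3.0/2)*(-1.2373 - z + 1.1629)^2
FOC: (2*6 + 3.0)*z = -9 + 3.0*(-1.2373 + 1.1629)
z^{k+1} = -0.6149
Step 3: u-update.
u^{k+1} = 1.1629 - 1.2373 + 0.6149 = 0.5405
Step 4: Primal residual = |-1.2373 + 0.6149| = 0.6224


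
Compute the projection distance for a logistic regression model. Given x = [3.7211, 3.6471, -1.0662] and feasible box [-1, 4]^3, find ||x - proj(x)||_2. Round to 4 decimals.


Project each component onto [-1, 4].
clip(3.7211) = 3.7211, clip(3.6471) = 3.6471, clip(-1.0662) = -1.0
Projection = [3.7211, 3.6471, -1.0]
Squared diffs: [0.0, 0.0, 0.0044]
Distance = sqrt(0.0044) = 0.0662


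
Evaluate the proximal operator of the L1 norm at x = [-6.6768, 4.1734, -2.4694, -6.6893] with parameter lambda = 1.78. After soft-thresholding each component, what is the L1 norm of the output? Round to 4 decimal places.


Soft-thresholding with lambda = 1.78:
prox(-6.6768) = sign(-6.6768)*max(|-6.6768| - 1.78, 0) = -4.8968
prox(4.1734) = sign(4.1734)*max(|4.1734| - 1.78, 0) = 2.3934
prox(-2.4694) = sign(-2.4694)*max(|-2.4694| - 1.78, 0) = -0.6894
prox(-6.6893) = sign(-6.6893)*max(|-6.6893| - 1.78, 0) = -4.9093
prox(x) = [-4.8968, 2.3934, -0.6894, -4.9093]
||prox(x)||_1 = 4.8968 + 2.3934 + 0.6894 + 4.9093 = 12.8889


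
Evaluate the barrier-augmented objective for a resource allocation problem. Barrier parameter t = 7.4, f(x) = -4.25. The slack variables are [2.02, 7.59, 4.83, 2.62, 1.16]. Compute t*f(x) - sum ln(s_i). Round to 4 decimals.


Step 1: Compute log-barrier.
ln values: [0.7031, 2.0268, 1.5748, 0.9632, 0.1484]
phi = -(0.7031 + 2.0268 + 1.5748 + 0.9632 + 0.1484) = -5.4164
Step 2: Compute augmented objective.
t*f(x) = 7.4*-4.25 = -31.45
Total = -31.45 - 5.4164 = -36.8664


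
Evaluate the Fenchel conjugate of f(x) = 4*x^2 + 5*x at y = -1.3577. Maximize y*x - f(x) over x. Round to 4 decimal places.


f*(y) = sup_x {y*x - a*x^2 - b*x} = sup_x {(y-b)*x - a*x^2}
FOC: (y - b) - 2a*x = 0 => x* = (y - b)/(2a)
x* = (-1.3577 - 5)/(2*4) = -0.7947
f*(-1.3577) = (y-b)^2/(4a) = (-1.3577 - 5)^2/(4*4)
= 40.4203/16 = 2.5263


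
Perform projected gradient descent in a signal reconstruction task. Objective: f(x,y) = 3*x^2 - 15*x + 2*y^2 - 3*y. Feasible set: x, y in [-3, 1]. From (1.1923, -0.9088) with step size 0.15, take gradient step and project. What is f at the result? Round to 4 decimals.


Step 1: Compute gradient at (1.1923, -0.9088).
grad_x = 2*3*1.1923 - 15 = -7.8462
grad_y = 2*2*-0.9088 - 3 = -6.6352
Step 2: Gradient step.
x_raw = 1.1923 - 0.15*-7.8462 = 2.3692
y_raw = -0.9088 - 0.15*-6.6352 = 0.0865
Step 3: Project onto [-3, 1].
x_proj = clip(2.3692) = 1.0
y_proj = clip(0.0865) = 0.0865
Step 4: Evaluate f.
f(1.0, 0.0865) = -12.2445


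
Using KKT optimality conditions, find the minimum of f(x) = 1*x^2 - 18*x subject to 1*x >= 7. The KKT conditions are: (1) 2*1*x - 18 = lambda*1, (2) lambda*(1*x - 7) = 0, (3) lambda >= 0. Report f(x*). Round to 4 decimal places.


Step 1: Try lambda = 0 (constraint inactive).
Stationarity: 2*1*x - 18 = 0
x* = 18/(2*1) = 9.0
Check constraint: 1*9.0 = 9.0 >= 7 -- satisfied.
Step 2: Compute optimal value.
f(x*) = 1*9.0^2 - 18*9.0 = -81.0


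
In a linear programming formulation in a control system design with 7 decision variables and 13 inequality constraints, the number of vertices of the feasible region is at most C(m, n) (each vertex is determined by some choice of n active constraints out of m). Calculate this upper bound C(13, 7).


Each vertex corresponds to some choice of n active constraints out of m, so the number of vertices is at most C(m, n) = m! / (n!(m-n)!).
m = 13, n = 7
Numerator: 13 * 12 * 11 * 10 * 9 * 8 * 7
Denominator: 7! = 5040
C(13, 7) = 1716


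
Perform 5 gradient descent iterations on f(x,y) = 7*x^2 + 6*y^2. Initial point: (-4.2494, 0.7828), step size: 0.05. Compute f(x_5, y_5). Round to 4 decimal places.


Gradient descent on f(x,y) = 7*x^2 + 6*y^2.
Starting point: (-4.2494, 0.7828), alpha = 0.05
Step 1: grad_x = 2*7*-4.2494 = -59.4916, grad_y = 2*6*0.7828 = 9.3936
  x_1 = -4.2494 - 0.05*-59.4916 = -1.2748
  y_1 = 0.7828 - 0.05*9.3936 = 0.3131
Step 2: grad_x = 2*7*-1.2748 = -17.8475, grad_y = 2*6*0.3131 = 3.7574
  x_2 = -1.2748 - 0.05*-17.8475 = -0.3824
  y_2 = 0.3131 - 0.05*3.7574 = 0.1252
Step 3: grad_x = 2*7*-0.3824 = -5.3542, grad_y = 2*6*0.1252 = 1.503
  x_3 = -0.3824 - 0.05*-5.3542 = -0.1147
  y_3 = 0.1252 - 0.05*1.503 = 0.0501
Step 4: grad_x = 2*7*-0.1147 = -1.6063, grad_y = 2*6*0.0501 = 0.6012
  x_4 = -0.1147 - 0.05*-1.6063 = -0.0344
  y_4 = 0.0501 - 0.05*0.6012 = 0.02
Step 5: grad_x = 2*7*-0.0344 = -0.4819, grad_y = 2*6*0.02 = 0.2405
  x_5 = -0.0344 - 0.05*-0.4819 = -0.0103
  y_5 = 0.02 - 0.05*0.2405 = 0.008
f(-0.0103, 0.008) = 7*(-0.0103)^2 + 6*0.008^2 = 0.0011


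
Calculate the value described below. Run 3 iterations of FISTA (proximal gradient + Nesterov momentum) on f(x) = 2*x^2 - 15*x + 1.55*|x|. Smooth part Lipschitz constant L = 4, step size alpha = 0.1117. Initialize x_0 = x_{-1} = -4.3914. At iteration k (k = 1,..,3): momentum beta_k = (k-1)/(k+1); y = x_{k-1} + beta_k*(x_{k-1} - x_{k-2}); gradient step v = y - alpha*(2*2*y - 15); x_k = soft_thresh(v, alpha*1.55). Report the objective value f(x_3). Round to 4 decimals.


FISTA on f(x) = 2*x^2 - 15*x + 1.55*|x|
L = 4, alpha = 0.1117
Iteration 1: beta = 0.0, y = -4.3914 + 0.0*(-4.3914 + 4.3914) = -4.3914
  grad(y) = -32.5656, v = y - alpha*grad = -0.7538
  prox(v) = soft_thresh(-0.7538, 0.1731) = -0.5807
Iteration 2: beta = 0.3333, y = -0.5807 + 0.3333*(-0.5807 + 4.3914) = 0.6896
  grad(y) = -12.2418, v = y - alpha*grad = 2.057
  prox(v) = soft_thresh(2.057, 0.1731) = 1.8838
Iteration 3: beta = 0.5, y = 1.8838 + 0.5*(1.8838 + 0.5807) = 3.1161
  grad(y) = -2.5357, v = y - alpha*grad = 3.3993
  prox(v) = soft_thresh(3.3993, 0.1731) = 3.2262
f(x_3) = 2*3.2262^2 - 15*3.2262 + 1.55*|3.2262| = -22.5756


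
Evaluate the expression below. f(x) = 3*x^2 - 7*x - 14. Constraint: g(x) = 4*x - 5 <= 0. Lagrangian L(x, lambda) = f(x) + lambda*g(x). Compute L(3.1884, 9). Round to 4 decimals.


Step 1: Evaluate f(x).
f(3.1884) = 3*3.1884^2 - 7*3.1884 - 14 = -5.8211
Step 2: Evaluate g(x).
g(3.1884) = 4*3.1884 - 5 = 7.7536
Step 3: Compute Lagrangian.
L = -5.8211 + 9*7.7536 = 63.9613


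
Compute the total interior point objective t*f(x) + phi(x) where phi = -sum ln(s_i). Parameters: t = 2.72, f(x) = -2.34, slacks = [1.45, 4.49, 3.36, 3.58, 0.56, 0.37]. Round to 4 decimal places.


Step 1: Compute log-barrier.
ln values: [0.3716, 1.5019, 1.2119, 1.2754, -0.5798, -0.9943]
phi = -(0.3716 + 1.5019 + 1.2119 + 1.2754 - 0.5798 - 0.9943) = -2.7866
Step 2: Compute augmented objective.
t*f(x) = 2.72*-2.34 = -6.3648
Total = -6.3648 - 2.7866 = -9.1514


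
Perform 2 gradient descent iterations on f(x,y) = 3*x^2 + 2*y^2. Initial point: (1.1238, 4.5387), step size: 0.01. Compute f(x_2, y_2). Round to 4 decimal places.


Gradient descent on f(x,y) = 3*x^2 + 2*y^2.
Starting point: (1.1238, 4.5387), alpha = 0.01
Step 1: grad_x = 2*3*1.1238 = 6.7428, grad_y = 2*2*4.5387 = 18.1548
  x_1 = 1.1238 - 0.01*6.7428 = 1.0564
  y_1 = 4.5387 - 0.01*18.1548 = 4.3572
Step 2: grad_x = 2*3*1.0564 = 6.3382, grad_y = 2*2*4.3572 = 17.4286
  x_2 = 1.0564 - 0.01*6.3382 = 0.993
  y_2 = 4.3572 - 0.01*17.4286 = 4.1829
f(0.993, 4.1829) = 3*0.993^2 + 2*4.1829^2 = 37.9508


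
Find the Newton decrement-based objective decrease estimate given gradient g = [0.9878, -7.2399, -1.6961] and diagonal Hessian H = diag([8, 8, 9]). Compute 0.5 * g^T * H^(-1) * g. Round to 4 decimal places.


Step 1: H is diagonal, so H^(-1) * g = [0.1235, -0.905, -0.1885].
Step 2: g^T H^(-1) g = sum_i g_i^2 / H_ii
  = (0.9878)^2/8 + (-7.2399)^2/8 + (-1.6961)^2/9
  = 0.122 + 6.552 + 0.3196 = 6.9936
Step 3: Objective decrease = 0.5 * g^T H^(-1) g = 3.4968


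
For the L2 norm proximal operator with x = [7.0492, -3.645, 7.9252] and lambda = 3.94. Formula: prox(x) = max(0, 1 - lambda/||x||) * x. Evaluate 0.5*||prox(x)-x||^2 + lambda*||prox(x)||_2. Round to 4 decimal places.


Step 1: Compute ||x||.
||x|| = 11.2154
Step 2: Compute scaling factor.
scale = max(0, 1 - 3.94/11.2154) = 0.6487
Step 3: prox(x) = [4.5728, -2.3645, 5.1411]
||prox(x)|| = 7.2754
Step 4: Proximal objective.
0.5*||prox-x||^2 = 7.7618
lambda*||prox|| = 28.6651
Total = 36.427


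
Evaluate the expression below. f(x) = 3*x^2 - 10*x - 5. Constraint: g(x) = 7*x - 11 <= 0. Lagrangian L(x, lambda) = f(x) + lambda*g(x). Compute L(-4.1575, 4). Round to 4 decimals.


Step 1: Evaluate f(x).
f(-4.1575) = 3*(-4.1575)^2 - 10*(-4.1575) - 5 = 88.4294
Step 2: Evaluate g(x).
g(-4.1575) = 7*-4.1575 - 11 = -40.1025
Step 3: Compute Lagrangian.
L = 88.4294 + 4*-40.1025 = -71.9806


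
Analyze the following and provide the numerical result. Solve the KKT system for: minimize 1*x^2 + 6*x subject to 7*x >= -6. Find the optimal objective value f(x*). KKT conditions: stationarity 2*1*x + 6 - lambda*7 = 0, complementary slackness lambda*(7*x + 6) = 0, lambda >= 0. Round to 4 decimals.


Step 1: Try lambda = 0 (constraint inactive).
x_unc = -6/(2*1) = -3.0
Check: 7*-3.0 = -21.0 < -6 -- violated!
Step 2: Constraint must be active: 7*x = -6
x* = -6/7 = -0.8571 (rounded; the exact value -6/7 is used below)
lambda = (2*1*(-6/7) + 6)/7 = 0.6122
Step 3: Compute optimal value.
f(x*) = 1*(-6/7)^2 + 6*(-6/7) = -4.4082


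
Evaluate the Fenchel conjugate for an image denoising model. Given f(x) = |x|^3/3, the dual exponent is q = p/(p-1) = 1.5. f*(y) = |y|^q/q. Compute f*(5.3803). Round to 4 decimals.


The conjugate exponent q satisfies 1/p + 1/q = 1.
p = 3, so q = 3/(3 - 1) = 1.5
|y|^q = 5.3803^1.5 = 12.4799
f*(5.3803) = 12.4799 / 1.5 = 8.3199


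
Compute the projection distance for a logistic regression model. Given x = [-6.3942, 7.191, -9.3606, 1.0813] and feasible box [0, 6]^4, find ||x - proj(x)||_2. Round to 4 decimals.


Project each component onto [0, 6].
clip(-6.3942) = 0.0, clip(7.191) = 6.0, clip(-9.3606) = 0.0, clip(1.0813) = 1.0813
Projection = [0.0, 6.0, 0.0, 1.0813]
Squared diffs: [40.8858, 1.4185, 87.6208, 0.0]
Distance = sqrt(129.9251) = 11.3985


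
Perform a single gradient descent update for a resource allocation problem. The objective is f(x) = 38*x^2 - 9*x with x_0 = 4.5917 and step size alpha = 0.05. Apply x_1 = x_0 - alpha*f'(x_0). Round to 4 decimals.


We compute the gradient at x_0 and apply the update.
f'(x) = 76*x - 9
f'(4.5917) = 76*4.5917 - 9 = 339.9692
x_1 = 4.5917 - 0.05*339.9692 = -12.4068


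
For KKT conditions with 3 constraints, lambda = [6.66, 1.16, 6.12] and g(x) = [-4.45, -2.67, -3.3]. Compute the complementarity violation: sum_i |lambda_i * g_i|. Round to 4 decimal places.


KKT complementary slackness check:
lambda_1 * g_1 = 6.66 * -4.45 = -29.637
lambda_2 * g_2 = 1.16 * -2.67 = -3.0972
lambda_3 * g_3 = 6.12 * -3.3 = -20.196
Total violation = 29.637 + 3.0972 + 20.196 = 52.9302


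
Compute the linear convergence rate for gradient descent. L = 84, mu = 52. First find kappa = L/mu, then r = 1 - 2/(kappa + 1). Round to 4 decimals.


Step 1: Compute the condition number.
kappa = L/mu = 84/52 = 1.6154
Step 2: Compute the convergence rate.
r = 1 - 2/(kappa + 1) = 1 - 2*mu/(L + mu) = (L - mu)/(L + mu) = 32/136 = 0.2353


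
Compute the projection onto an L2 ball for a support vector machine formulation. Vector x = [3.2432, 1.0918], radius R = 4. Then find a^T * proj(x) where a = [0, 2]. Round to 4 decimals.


Step 1: Compute ||x|| (intermediates to 6 decimals).
||x|| = sqrt(3.2432^2 + 1.0918^2) = 3.422042
Step 2: Project.
Since ||x|| <= R, proj = x (no scaling needed).
proj(x) = [3.2432, 1.0918]
Step 3: Dot product.
a^T * proj(x) = 0*3.2432 + 2*1.0918 = 2.1836


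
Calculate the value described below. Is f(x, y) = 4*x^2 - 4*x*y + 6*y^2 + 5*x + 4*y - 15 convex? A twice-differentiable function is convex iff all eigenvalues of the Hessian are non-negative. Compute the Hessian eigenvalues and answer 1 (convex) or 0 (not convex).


The Hessian of f(x,y) = 4*x^2 - 4*x*y + 6*y^2 + 5*x + 4*y - 15 is:
H = [[8, -4], [-4, 12]]
Trace = 8 + 12 = 20
Determinant = 8*12 - (-4)^2 = 80
Discriminant = (20)^2 - 4*80 = 80.0
Eigenvalues: lambda_1 = 5.5279, lambda_2 = 14.4721
The function is convex.

1


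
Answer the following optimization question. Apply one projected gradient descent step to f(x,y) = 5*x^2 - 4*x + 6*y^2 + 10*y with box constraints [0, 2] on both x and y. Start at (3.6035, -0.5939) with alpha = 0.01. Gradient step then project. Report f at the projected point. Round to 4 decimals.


Step 1: Compute gradient at (3.6035, -0.5939).
grad_x = 2*5*3.6035 - 4 = 32.035
grad_y = 2*6*-0.5939 + 10 = 2.8732
Step 2: Gradient step.
x_raw = 3.6035 - 0.01*32.035 = 3.2832
y_raw = -0.5939 - 0.01*2.8732 = -0.6226
Step 3: Project onto [0, 2].
x_proj = clip(3.2832) = 2.0
y_proj = clip(-0.6226) = 0.0
Step 4: Evaluate f.
f(2.0, 0.0) = 12.0
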